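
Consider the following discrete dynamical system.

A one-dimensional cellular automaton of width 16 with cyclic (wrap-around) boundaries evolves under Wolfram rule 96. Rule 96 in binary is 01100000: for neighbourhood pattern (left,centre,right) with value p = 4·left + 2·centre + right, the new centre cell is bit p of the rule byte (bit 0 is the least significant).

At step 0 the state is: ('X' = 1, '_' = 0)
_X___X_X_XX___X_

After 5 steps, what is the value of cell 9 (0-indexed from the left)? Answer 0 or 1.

k=0  _X___X_X_XX___X_
k=1  ______X_X_X_____
k=2  _______X_X______
k=3  ________X_______
k=4  ________________
k=5  ________________

0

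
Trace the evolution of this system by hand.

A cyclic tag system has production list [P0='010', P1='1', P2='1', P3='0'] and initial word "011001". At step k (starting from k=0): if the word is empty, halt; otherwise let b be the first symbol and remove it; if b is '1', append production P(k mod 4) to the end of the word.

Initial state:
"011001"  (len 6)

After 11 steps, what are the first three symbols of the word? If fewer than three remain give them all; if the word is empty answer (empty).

k=0  "011001"  (len 6)
k=1  "11001"  (len 5)
k=2  "10011"  (len 5)
k=3  "00111"  (len 5)
k=4  "0111"  (len 4)
k=5  "111"  (len 3)
k=6  "111"  (len 3)
k=7  "111"  (len 3)
k=8  "110"  (len 3)
k=9  "10010"  (len 5)
k=10  "00101"  (len 5)
k=11  "0101"  (len 4)

010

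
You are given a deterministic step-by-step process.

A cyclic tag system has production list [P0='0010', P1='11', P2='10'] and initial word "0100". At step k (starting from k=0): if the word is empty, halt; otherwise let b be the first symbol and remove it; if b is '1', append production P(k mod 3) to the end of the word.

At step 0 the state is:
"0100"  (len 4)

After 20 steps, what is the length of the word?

10

0) "0100"  (len 4)
1) "100"  (len 3)
2) "0011"  (len 4)
3) "011"  (len 3)
4) "11"  (len 2)
5) "111"  (len 3)
6) "1110"  (len 4)
7) "1100010"  (len 7)
8) "10001011"  (len 8)
9) "000101110"  (len 9)
10) "00101110"  (len 8)
11) "0101110"  (len 7)
12) "101110"  (len 6)
13) "011100010"  (len 9)
14) "11100010"  (len 8)
15) "110001010"  (len 9)
16) "100010100010"  (len 12)
17) "0001010001011"  (len 13)
18) "001010001011"  (len 12)
19) "01010001011"  (len 11)
20) "1010001011"  (len 10)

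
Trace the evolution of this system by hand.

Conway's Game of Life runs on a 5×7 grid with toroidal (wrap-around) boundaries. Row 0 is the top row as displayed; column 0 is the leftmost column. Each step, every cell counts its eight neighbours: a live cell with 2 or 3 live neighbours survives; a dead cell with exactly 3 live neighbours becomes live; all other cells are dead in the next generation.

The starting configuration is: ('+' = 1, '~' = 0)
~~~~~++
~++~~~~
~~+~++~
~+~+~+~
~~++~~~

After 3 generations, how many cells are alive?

11

0) ~~~~~++
~++~~~~
~~+~++~
~+~+~+~
~~++~~~
1) ~+~+~~~
~++++~+
~~~~++~
~+~~~+~
~~++~++
2) ~+~~~~+
++~~~~~
++~~~~+
~~++~~~
++~+~++
3) ~~~~~+~
~~+~~~~
~~~~~~+
~~~+++~
~+~++++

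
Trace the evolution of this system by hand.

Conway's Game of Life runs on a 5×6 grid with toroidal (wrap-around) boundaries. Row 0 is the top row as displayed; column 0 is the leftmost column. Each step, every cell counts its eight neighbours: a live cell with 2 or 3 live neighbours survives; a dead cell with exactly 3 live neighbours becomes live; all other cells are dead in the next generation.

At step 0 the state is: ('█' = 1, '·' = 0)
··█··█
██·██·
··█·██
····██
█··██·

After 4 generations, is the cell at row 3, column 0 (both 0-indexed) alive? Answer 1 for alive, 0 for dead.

k=0  ··█··█
██·██·
··█·██
····██
█··██·
k=1  ··█···
██····
·██···
█·····
█··█··
k=2  █·█···
█·····
··█···
█·█···
·█····
k=3  █·····
······
······
··█···
█·█···
k=4  ·█····
······
······
·█····
······

0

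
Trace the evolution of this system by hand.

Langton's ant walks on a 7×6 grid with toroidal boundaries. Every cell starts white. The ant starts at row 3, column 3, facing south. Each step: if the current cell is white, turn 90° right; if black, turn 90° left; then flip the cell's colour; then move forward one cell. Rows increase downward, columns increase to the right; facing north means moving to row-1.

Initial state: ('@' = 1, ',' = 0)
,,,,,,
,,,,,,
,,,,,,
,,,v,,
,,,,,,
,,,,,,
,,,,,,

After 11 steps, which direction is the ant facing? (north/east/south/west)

t=0: ,,,,,,
,,,,,,
,,,,,,
,,,v,,
,,,,,,
,,,,,,
,,,,,,
t=1: ,,,,,,
,,,,,,
,,,,,,
,,<@,,
,,,,,,
,,,,,,
,,,,,,
t=2: ,,,,,,
,,,,,,
,,^,,,
,,@@,,
,,,,,,
,,,,,,
,,,,,,
t=3: ,,,,,,
,,,,,,
,,@>,,
,,@@,,
,,,,,,
,,,,,,
,,,,,,
t=4: ,,,,,,
,,,,,,
,,@@,,
,,@v,,
,,,,,,
,,,,,,
,,,,,,
t=5: ,,,,,,
,,,,,,
,,@@,,
,,@,>,
,,,,,,
,,,,,,
,,,,,,
t=6: ,,,,,,
,,,,,,
,,@@,,
,,@,@,
,,,,v,
,,,,,,
,,,,,,
t=7: ,,,,,,
,,,,,,
,,@@,,
,,@,@,
,,,<@,
,,,,,,
,,,,,,
t=8: ,,,,,,
,,,,,,
,,@@,,
,,@^@,
,,,@@,
,,,,,,
,,,,,,
t=9: ,,,,,,
,,,,,,
,,@@,,
,,@@>,
,,,@@,
,,,,,,
,,,,,,
t=10: ,,,,,,
,,,,,,
,,@@^,
,,@@,,
,,,@@,
,,,,,,
,,,,,,
t=11: ,,,,,,
,,,,,,
,,@@@>
,,@@,,
,,,@@,
,,,,,,
,,,,,,

east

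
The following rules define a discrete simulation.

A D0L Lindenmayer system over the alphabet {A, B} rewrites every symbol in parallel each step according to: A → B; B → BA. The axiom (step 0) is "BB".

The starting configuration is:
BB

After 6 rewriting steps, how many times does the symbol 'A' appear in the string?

t=0: BB
t=1: BABA
t=2: BABBAB
t=3: BABBABABBA
t=4: BABBABABBABBABAB
t=5: BABBABABBABBABABBABABBABBA
t=6: BABBABABBABBABABBABABBABBABABBABBABABBABAB

16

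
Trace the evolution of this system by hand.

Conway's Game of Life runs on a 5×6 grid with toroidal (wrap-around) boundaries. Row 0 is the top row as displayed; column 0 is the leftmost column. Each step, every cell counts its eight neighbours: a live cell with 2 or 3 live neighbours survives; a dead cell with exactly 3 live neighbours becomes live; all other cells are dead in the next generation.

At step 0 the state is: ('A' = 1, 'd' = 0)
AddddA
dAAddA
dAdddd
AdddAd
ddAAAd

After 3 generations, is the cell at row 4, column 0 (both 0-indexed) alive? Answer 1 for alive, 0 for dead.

[0] AddddA
dAAddA
dAdddd
AdddAd
ddAAAd
[1] AddddA
dAAddA
dAAddA
dAAdAA
AAdAAd
[2] dddAdd
ddAdAA
dddddA
dddddd
dddAdd
[3] ddAAdd
dddAAA
ddddAA
dddddd
dddddd

0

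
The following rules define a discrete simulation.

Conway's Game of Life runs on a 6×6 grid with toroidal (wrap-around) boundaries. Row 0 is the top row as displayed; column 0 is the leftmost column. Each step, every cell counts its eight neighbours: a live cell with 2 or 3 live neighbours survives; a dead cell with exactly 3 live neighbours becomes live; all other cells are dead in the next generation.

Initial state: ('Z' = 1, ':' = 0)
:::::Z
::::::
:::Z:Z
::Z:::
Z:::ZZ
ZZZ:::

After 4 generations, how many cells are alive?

gen 0: :::::Z
::::::
:::Z:Z
::Z:::
Z:::ZZ
ZZZ:::
gen 1: ZZ::::
::::Z:
::::::
Z::Z::
Z:ZZ:Z
:Z::Z:
gen 2: ZZ:::Z
::::::
::::::
ZZZZZZ
Z:ZZ:Z
:::ZZ:
gen 3: Z:::ZZ
Z:::::
ZZZZZZ
::::::
::::::
:::Z::
gen 4: Z:::ZZ
::Z:::
ZZZZZZ
ZZZZZZ
::::::
::::ZZ

18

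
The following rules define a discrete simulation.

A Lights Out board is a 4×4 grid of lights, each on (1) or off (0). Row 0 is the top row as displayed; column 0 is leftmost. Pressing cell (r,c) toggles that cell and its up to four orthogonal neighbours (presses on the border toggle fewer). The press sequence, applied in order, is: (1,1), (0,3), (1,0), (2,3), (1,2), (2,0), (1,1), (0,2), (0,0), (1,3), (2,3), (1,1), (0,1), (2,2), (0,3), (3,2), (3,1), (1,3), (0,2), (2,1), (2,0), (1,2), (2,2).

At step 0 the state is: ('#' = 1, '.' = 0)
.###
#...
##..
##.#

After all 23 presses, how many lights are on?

4

0) .###
#...
##..
##.#
1) ..##
.##.
#...
##.#
2) ....
.###
#...
##.#
3) #...
#.##
....
##.#
4) #...
#.#.
..##
##..
5) #.#.
##.#
...#
##..
6) #.#.
.#.#
##.#
.#..
7) ###.
#.##
#..#
.#..
8) #..#
#..#
#..#
.#..
9) .#.#
...#
#..#
.#..
10) .#..
..#.
#...
.#..
11) .#..
..##
#.##
.#.#
12) ....
##.#
####
.#.#
13) ###.
#..#
####
.#.#
14) ###.
#.##
#...
.###
15) ##.#
#.#.
#...
.###
16) ##.#
#.#.
#.#.
....
17) ##.#
#.#.
###.
###.
18) ##..
#..#
####
###.
19) #.##
#.##
####
###.
20) #.##
####
...#
#.#.
21) #.##
.###
##.#
..#.
22) #..#
....
####
..#.
23) #..#
..#.
#...
....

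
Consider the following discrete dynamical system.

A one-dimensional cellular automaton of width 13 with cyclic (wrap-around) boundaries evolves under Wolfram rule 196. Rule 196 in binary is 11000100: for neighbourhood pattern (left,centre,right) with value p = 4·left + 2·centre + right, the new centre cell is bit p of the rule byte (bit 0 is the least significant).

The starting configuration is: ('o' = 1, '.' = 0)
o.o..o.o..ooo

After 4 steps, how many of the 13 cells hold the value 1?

gen 0: o.o..o.o..ooo
gen 1: o.o..o.o...oo
gen 2: o.o..o.o....o
gen 3: o.o..o.o.....
gen 4: o.o..o.o.....

4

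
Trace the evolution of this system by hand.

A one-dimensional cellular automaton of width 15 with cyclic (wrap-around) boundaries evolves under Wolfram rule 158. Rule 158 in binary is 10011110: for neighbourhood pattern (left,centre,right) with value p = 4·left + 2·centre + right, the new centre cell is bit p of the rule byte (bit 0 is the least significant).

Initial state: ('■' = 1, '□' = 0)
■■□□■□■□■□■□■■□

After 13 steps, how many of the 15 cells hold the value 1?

k=0  ■■□□■□■□■□■□■■□
k=1  ■□■■■□■□■□■□■□□
k=2  ■□■■□□■□■□■□■■■
k=3  □□■□■■■□■□■□■■■
k=4  ■■■□■■□□■□■□■■□
k=5  ■■□□■□■■■□■□■□□
k=6  ■□■■■□■■□□■□■■■
k=7  □□■■□□■□■■■□■■■
k=8  ■■■□■■■□■■□□■■□
k=9  ■■□□■■□□■□■■■□□
k=10  ■□■■■□■■■□■■□■■
k=11  □□■■□□■■□□■□□■■
k=12  ■■■□■■■□■■■■■■□
k=13  ■■□□■■□□■■■■■□□

9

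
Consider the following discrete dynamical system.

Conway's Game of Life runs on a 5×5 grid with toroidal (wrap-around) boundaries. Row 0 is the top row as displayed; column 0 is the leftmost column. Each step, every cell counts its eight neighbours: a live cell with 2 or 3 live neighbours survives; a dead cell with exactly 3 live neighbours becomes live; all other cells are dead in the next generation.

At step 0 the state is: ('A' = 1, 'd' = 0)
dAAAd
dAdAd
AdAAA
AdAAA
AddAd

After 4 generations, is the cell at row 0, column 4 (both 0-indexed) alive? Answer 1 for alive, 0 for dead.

0) dAAAd
dAdAd
AdAAA
AdAAA
AddAd
1) AAdAd
ddddd
ddddd
ddddd
Adddd
2) AAddA
ddddd
ddddd
ddddd
AAddA
3) dAddA
Adddd
ddddd
Adddd
dAddA
4) dAddA
Adddd
ddddd
Adddd
dAddA

1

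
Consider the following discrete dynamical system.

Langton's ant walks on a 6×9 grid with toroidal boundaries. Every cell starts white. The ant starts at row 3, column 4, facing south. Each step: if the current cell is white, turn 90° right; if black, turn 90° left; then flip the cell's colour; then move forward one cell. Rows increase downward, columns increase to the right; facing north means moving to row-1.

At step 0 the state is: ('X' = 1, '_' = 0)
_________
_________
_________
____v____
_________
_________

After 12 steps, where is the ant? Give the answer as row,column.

0) _________
_________
_________
____v____
_________
_________
1) _________
_________
_________
___<X____
_________
_________
2) _________
_________
___^_____
___XX____
_________
_________
3) _________
_________
___X>____
___XX____
_________
_________
4) _________
_________
___XX____
___Xv____
_________
_________
5) _________
_________
___XX____
___X_>___
_________
_________
6) _________
_________
___XX____
___X_X___
_____v___
_________
7) _________
_________
___XX____
___X_X___
____<X___
_________
8) _________
_________
___XX____
___X^X___
____XX___
_________
9) _________
_________
___XX____
___XX>___
____XX___
_________
10) _________
_________
___XX^___
___XX____
____XX___
_________
11) _________
_________
___XXX>__
___XX____
____XX___
_________
12) _________
_________
___XXXX__
___XX_v__
____XX___
_________

3,6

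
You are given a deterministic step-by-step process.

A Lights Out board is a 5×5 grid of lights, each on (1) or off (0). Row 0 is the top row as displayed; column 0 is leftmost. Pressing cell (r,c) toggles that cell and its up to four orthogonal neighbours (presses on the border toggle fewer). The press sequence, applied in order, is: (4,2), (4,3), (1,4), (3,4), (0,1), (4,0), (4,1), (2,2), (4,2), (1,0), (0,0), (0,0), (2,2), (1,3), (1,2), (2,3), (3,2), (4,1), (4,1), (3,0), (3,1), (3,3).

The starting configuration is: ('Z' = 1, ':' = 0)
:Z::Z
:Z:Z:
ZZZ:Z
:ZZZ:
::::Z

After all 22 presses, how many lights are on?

step 0: :Z::Z
:Z:Z:
ZZZ:Z
:ZZZ:
::::Z
step 1: :Z::Z
:Z:Z:
ZZZ:Z
:Z:Z:
:ZZZZ
step 2: :Z::Z
:Z:Z:
ZZZ:Z
:Z:::
:Z:::
step 3: :Z:::
:Z::Z
ZZZ::
:Z:::
:Z:::
step 4: :Z:::
:Z::Z
ZZZ:Z
:Z:ZZ
:Z::Z
step 5: Z:Z::
::::Z
ZZZ:Z
:Z:ZZ
:Z::Z
step 6: Z:Z::
::::Z
ZZZ:Z
ZZ:ZZ
Z:::Z
step 7: Z:Z::
::::Z
ZZZ:Z
Z::ZZ
:ZZ:Z
step 8: Z:Z::
::Z:Z
Z::ZZ
Z:ZZZ
:ZZ:Z
step 9: Z:Z::
::Z:Z
Z::ZZ
Z::ZZ
:::ZZ
step 10: ::Z::
ZZZ:Z
:::ZZ
Z::ZZ
:::ZZ
step 11: ZZZ::
:ZZ:Z
:::ZZ
Z::ZZ
:::ZZ
step 12: ::Z::
ZZZ:Z
:::ZZ
Z::ZZ
:::ZZ
step 13: ::Z::
ZZ::Z
:ZZ:Z
Z:ZZZ
:::ZZ
step 14: ::ZZ:
ZZZZ:
:ZZZZ
Z:ZZZ
:::ZZ
step 15: :::Z:
Z::::
:Z:ZZ
Z:ZZZ
:::ZZ
step 16: :::Z:
Z::Z:
:ZZ::
Z:Z:Z
:::ZZ
step 17: :::Z:
Z::Z:
:Z:::
ZZ:ZZ
::ZZZ
step 18: :::Z:
Z::Z:
:Z:::
Z::ZZ
ZZ:ZZ
step 19: :::Z:
Z::Z:
:Z:::
ZZ:ZZ
::ZZZ
step 20: :::Z:
Z::Z:
ZZ:::
:::ZZ
Z:ZZZ
step 21: :::Z:
Z::Z:
Z::::
ZZZZZ
ZZZZZ
step 22: :::Z:
Z::Z:
Z::Z:
ZZ:::
ZZZ:Z

11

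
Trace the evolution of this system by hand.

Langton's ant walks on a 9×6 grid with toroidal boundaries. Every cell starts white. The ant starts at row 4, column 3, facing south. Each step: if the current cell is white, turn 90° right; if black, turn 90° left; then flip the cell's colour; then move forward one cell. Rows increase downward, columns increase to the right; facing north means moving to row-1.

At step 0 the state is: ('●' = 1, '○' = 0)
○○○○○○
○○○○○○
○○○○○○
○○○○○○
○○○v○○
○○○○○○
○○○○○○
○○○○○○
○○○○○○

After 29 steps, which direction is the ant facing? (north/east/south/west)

gen 0: ○○○○○○
○○○○○○
○○○○○○
○○○○○○
○○○v○○
○○○○○○
○○○○○○
○○○○○○
○○○○○○
gen 1: ○○○○○○
○○○○○○
○○○○○○
○○○○○○
○○<●○○
○○○○○○
○○○○○○
○○○○○○
○○○○○○
gen 2: ○○○○○○
○○○○○○
○○○○○○
○○^○○○
○○●●○○
○○○○○○
○○○○○○
○○○○○○
○○○○○○
gen 3: ○○○○○○
○○○○○○
○○○○○○
○○●>○○
○○●●○○
○○○○○○
○○○○○○
○○○○○○
○○○○○○
gen 4: ○○○○○○
○○○○○○
○○○○○○
○○●●○○
○○●v○○
○○○○○○
○○○○○○
○○○○○○
○○○○○○
gen 5: ○○○○○○
○○○○○○
○○○○○○
○○●●○○
○○●○>○
○○○○○○
○○○○○○
○○○○○○
○○○○○○
gen 6: ○○○○○○
○○○○○○
○○○○○○
○○●●○○
○○●○●○
○○○○v○
○○○○○○
○○○○○○
○○○○○○
gen 7: ○○○○○○
○○○○○○
○○○○○○
○○●●○○
○○●○●○
○○○<●○
○○○○○○
○○○○○○
○○○○○○
gen 8: ○○○○○○
○○○○○○
○○○○○○
○○●●○○
○○●^●○
○○○●●○
○○○○○○
○○○○○○
○○○○○○
gen 9: ○○○○○○
○○○○○○
○○○○○○
○○●●○○
○○●●>○
○○○●●○
○○○○○○
○○○○○○
○○○○○○
gen 10: ○○○○○○
○○○○○○
○○○○○○
○○●●^○
○○●●○○
○○○●●○
○○○○○○
○○○○○○
○○○○○○
gen 11: ○○○○○○
○○○○○○
○○○○○○
○○●●●>
○○●●○○
○○○●●○
○○○○○○
○○○○○○
○○○○○○
gen 12: ○○○○○○
○○○○○○
○○○○○○
○○●●●●
○○●●○v
○○○●●○
○○○○○○
○○○○○○
○○○○○○
gen 13: ○○○○○○
○○○○○○
○○○○○○
○○●●●●
○○●●<●
○○○●●○
○○○○○○
○○○○○○
○○○○○○
gen 14: ○○○○○○
○○○○○○
○○○○○○
○○●●^●
○○●●●●
○○○●●○
○○○○○○
○○○○○○
○○○○○○
gen 15: ○○○○○○
○○○○○○
○○○○○○
○○●<○●
○○●●●●
○○○●●○
○○○○○○
○○○○○○
○○○○○○
gen 16: ○○○○○○
○○○○○○
○○○○○○
○○●○○●
○○●v●●
○○○●●○
○○○○○○
○○○○○○
○○○○○○
gen 17: ○○○○○○
○○○○○○
○○○○○○
○○●○○●
○○●○>●
○○○●●○
○○○○○○
○○○○○○
○○○○○○
gen 18: ○○○○○○
○○○○○○
○○○○○○
○○●○^●
○○●○○●
○○○●●○
○○○○○○
○○○○○○
○○○○○○
gen 19: ○○○○○○
○○○○○○
○○○○○○
○○●○●>
○○●○○●
○○○●●○
○○○○○○
○○○○○○
○○○○○○
gen 20: ○○○○○○
○○○○○○
○○○○○^
○○●○●○
○○●○○●
○○○●●○
○○○○○○
○○○○○○
○○○○○○
gen 21: ○○○○○○
○○○○○○
>○○○○●
○○●○●○
○○●○○●
○○○●●○
○○○○○○
○○○○○○
○○○○○○
gen 22: ○○○○○○
○○○○○○
●○○○○●
v○●○●○
○○●○○●
○○○●●○
○○○○○○
○○○○○○
○○○○○○
gen 23: ○○○○○○
○○○○○○
●○○○○●
●○●○●<
○○●○○●
○○○●●○
○○○○○○
○○○○○○
○○○○○○
gen 24: ○○○○○○
○○○○○○
●○○○○^
●○●○●●
○○●○○●
○○○●●○
○○○○○○
○○○○○○
○○○○○○
gen 25: ○○○○○○
○○○○○○
●○○○<○
●○●○●●
○○●○○●
○○○●●○
○○○○○○
○○○○○○
○○○○○○
gen 26: ○○○○○○
○○○○^○
●○○○●○
●○●○●●
○○●○○●
○○○●●○
○○○○○○
○○○○○○
○○○○○○
gen 27: ○○○○○○
○○○○●>
●○○○●○
●○●○●●
○○●○○●
○○○●●○
○○○○○○
○○○○○○
○○○○○○
gen 28: ○○○○○○
○○○○●●
●○○○●v
●○●○●●
○○●○○●
○○○●●○
○○○○○○
○○○○○○
○○○○○○
gen 29: ○○○○○○
○○○○●●
●○○○<●
●○●○●●
○○●○○●
○○○●●○
○○○○○○
○○○○○○
○○○○○○

west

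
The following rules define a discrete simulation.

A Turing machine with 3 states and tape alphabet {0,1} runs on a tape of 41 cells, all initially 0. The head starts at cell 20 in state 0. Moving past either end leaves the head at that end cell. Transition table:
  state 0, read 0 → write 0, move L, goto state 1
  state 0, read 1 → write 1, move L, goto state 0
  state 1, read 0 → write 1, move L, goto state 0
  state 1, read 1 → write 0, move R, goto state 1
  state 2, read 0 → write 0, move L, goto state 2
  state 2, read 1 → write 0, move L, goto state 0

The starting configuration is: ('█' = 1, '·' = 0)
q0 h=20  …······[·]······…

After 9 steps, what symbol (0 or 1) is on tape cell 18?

0

step 0: q0 h=20  …······[·]······…
step 1: q1 h=19  …······[·]······…
step 2: q0 h=18  …······[·]█·····…
step 3: q1 h=17  …······[·]·█····…
step 4: q0 h=16  …······[·]█·█···…
step 5: q1 h=15  …······[·]·█·█··…
step 6: q0 h=14  …······[·]█·█·█·…
step 7: q1 h=13  …······[·]·█·█·█…
step 8: q0 h=12  …······[·]█·█·█·…
step 9: q1 h=11  …······[·]·█·█·█…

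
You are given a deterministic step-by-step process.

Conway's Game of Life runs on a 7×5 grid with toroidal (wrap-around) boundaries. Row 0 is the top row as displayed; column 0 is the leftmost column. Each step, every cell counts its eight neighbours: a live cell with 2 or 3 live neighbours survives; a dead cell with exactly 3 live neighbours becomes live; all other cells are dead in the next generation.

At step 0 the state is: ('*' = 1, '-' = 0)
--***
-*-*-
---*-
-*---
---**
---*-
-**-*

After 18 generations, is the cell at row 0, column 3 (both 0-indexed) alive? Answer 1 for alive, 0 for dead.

0

k=0  --***
-*-*-
---*-
-*---
---**
---*-
-**-*
k=1  ----*
-----
-----
--***
--***
*----
**--*
k=2  ----*
-----
---*-
--*-*
***--
--*--
-*--*
k=3  *----
-----
---*-
*-*-*
*-*--
--**-
*--*-
k=4  ----*
-----
---**
*-*-*
*-*--
--**-
-***-
k=5  --**-
---**
*--**
*-*--
*-*--
----*
-*--*
k=6  *-*--
*----
***--
*-*--
*--**
-*-**
*-*-*
k=7  *--*-
*-*-*
*-*-*
--*--
-----
-*---
--*--
k=8  *-**-
--*--
*-*-*
-*-*-
-----
-----
-**--
k=9  ---*-
*-*--
*-*-*
*****
-----
-----
-***-
k=10  ---**
*-*--
-----
--*--
*****
--*--
--**-
k=11  -*--*
---**
-*---
*-*-*
*---*
*----
--*-*
k=12  --*-*
--***
-**--
---**
---*-
**-*-
-*-**
k=13  -*---
*---*
**---
---**
*--*-
**-*-
-*---
k=14  -*---
----*
-*-*-
-***-
**-*-
**---
-*---
k=15  *----
*-*--
**-**
---*-
---*-
----*
-**--
k=16  *-*--
--**-
**-*-
*--*-
---**
--**-
**---
k=17  *-***
*--*-
**-*-
**-*-
-----
****-
*--**
k=18  --*--
-----
---*-
**---
---*-
****-
-----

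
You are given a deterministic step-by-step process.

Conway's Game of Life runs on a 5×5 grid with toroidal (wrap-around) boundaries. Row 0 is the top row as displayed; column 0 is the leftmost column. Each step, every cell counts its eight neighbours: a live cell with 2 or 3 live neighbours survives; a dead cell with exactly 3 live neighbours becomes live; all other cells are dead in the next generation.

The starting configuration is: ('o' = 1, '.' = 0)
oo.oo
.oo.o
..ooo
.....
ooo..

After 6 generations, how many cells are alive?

14

step 0: oo.oo
.oo.o
..ooo
.....
ooo..
step 1: .....
.....
ooo.o
o...o
..oo.
step 2: .....
oo...
.o.oo
.....
...oo
step 3: o...o
ooo.o
.oo.o
o.o..
.....
step 4: ...oo
..o..
....o
o.oo.
oo..o
step 5: .oooo
....o
.oo.o
..oo.
.o...
step 6: .oooo
....o
ooo.o
o..o.
oo..o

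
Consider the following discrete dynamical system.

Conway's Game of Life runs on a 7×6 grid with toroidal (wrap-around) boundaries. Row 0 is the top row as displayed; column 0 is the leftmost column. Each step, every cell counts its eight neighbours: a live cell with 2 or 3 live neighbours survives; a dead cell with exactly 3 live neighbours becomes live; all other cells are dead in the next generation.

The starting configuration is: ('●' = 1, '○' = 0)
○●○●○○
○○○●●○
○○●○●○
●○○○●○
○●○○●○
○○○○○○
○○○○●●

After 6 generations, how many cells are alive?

5

0) ○●○●○○
○○○●●○
○○●○●○
●○○○●○
○●○○●○
○○○○○○
○○○○●●
1) ○○●●○●
○○○○●○
○○○○●○
○●○○●○
○○○○○●
○○○○●●
○○○○●○
2) ○○○●○●
○○○○●●
○○○●●●
○○○○●●
●○○○○●
○○○○●●
○○○○○○
3) ○○○○○●
●○○○○○
●○○●○○
○○○●○○
●○○○○○
●○○○●●
○○○○○●
4) ●○○○○●
●○○○○●
○○○○○○
○○○○○○
●○○○●○
●○○○●○
○○○○○○
5) ●○○○○●
●○○○○●
○○○○○○
○○○○○○
○○○○○○
○○○○○○
●○○○○○
6) ○●○○○○
●○○○○●
○○○○○○
○○○○○○
○○○○○○
○○○○○○
●○○○○●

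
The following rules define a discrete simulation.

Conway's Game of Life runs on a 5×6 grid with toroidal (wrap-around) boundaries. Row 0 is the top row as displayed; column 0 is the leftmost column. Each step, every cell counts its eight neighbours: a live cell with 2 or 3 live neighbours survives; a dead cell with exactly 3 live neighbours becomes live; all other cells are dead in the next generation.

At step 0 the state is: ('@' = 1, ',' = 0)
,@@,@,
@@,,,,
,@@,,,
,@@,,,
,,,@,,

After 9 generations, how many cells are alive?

k=0  ,@@,@,
@@,,,,
,@@,,,
,@@,,,
,,,@,,
k=1  @@@@,,
@,,@,,
,,,,,,
,@,@,,
,,,@,,
k=2  @@,@@,
@,,@,,
,,@,,,
,,@,,,
@,,@@,
k=3  @@,,,,
@,,@@@
,@@@,,
,@@,,,
@,,,@,
k=4  ,@,@,,
,,,@@@
,,,,,@
@,,,,,
@,@,,@
k=5  ,@,@,,
@,@@,@
@,,,,@
@@,,,,
@,@,,@
k=6  ,,,@,,
,,@@,@
,,@,@,
,,,,,,
,,@,,@
k=7  ,,,@,,
,,@,,,
,,@,@,
,,,@,,
,,,,,,
k=8  ,,,,,,
,,@,,,
,,@,,,
,,,@,,
,,,,,,
k=9  ,,,,,,
,,,,,,
,,@@,,
,,,,,,
,,,,,,

2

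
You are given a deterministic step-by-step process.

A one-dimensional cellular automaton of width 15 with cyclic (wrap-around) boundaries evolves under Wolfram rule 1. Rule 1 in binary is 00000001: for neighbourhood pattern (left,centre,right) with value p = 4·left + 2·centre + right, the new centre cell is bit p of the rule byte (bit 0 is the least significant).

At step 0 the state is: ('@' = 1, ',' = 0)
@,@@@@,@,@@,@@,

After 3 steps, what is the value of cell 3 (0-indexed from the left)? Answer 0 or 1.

0

step 0: @,@@@@,@,@@,@@,
step 1: ,,,,,,,,,,,,,,,
step 2: @@@@@@@@@@@@@@@
step 3: ,,,,,,,,,,,,,,,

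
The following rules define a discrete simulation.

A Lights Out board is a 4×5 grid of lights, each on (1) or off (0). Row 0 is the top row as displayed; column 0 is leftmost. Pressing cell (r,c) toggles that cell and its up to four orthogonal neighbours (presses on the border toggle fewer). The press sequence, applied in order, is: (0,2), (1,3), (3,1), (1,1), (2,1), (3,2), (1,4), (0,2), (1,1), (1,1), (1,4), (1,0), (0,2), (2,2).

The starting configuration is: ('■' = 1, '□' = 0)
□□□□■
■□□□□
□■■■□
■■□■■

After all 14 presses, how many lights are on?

11

gen 0: □□□□■
■□□□□
□■■■□
■■□■■
gen 1: □■■■■
■□■□□
□■■■□
■■□■■
gen 2: □■■□■
■□□■■
□■■□□
■■□■■
gen 3: □■■□■
■□□■■
□□■□□
□□■■■
gen 4: □□■□■
□■■■■
□■■□□
□□■■■
gen 5: □□■□■
□□■■■
■□□□□
□■■■■
gen 6: □□■□■
□□■■■
■□■□□
□□□□■
gen 7: □□■□□
□□■□□
■□■□■
□□□□■
gen 8: □■□■□
□□□□□
■□■□■
□□□□■
gen 9: □□□■□
■■■□□
■■■□■
□□□□■
gen 10: □■□■□
□□□□□
■□■□■
□□□□■
gen 11: □■□■■
□□□■■
■□■□□
□□□□■
gen 12: ■■□■■
■■□■■
□□■□□
□□□□■
gen 13: ■□■□■
■■■■■
□□■□□
□□□□■
gen 14: ■□■□■
■■□■■
□■□■□
□□■□■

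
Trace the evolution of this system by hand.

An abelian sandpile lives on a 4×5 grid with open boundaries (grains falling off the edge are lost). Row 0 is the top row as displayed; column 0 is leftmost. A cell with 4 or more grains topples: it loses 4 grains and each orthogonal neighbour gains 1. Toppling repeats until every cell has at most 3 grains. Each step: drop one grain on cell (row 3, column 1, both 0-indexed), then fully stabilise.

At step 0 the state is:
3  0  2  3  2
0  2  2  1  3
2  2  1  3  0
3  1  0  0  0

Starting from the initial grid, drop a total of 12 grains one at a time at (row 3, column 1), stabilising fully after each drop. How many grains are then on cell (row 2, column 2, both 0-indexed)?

gen 0: 3  0  2  3  2
0  2  2  1  3
2  2  1  3  0
3  1  0  0  0
gen 1: 3  0  2  3  2
0  2  2  1  3
2  2  1  3  0
3  2  0  0  0
gen 2: 3  0  2  3  2
0  2  2  1  3
2  2  1  3  0
3  3  0  0  0
gen 3: 3  0  2  3  2
0  2  2  1  3
3  3  1  3  0
0  1  1  0  0
gen 4: 3  0  2  3  2
0  2  2  1  3
3  3  1  3  0
0  2  1  0  0
gen 5: 3  0  2  3  2
0  2  2  1  3
3  3  1  3  0
0  3  1  0  0
gen 6: 3  0  2  3  2
1  3  2  1  3
0  1  2  3  0
2  1  2  0  0
gen 7: 3  0  2  3  2
1  3  2  1  3
0  1  2  3  0
2  2  2  0  0
gen 8: 3  0  2  3  2
1  3  2  1  3
0  1  2  3  0
2  3  2  0  0
gen 9: 3  0  2  3  2
1  3  2  1  3
0  2  2  3  0
3  0  3  0  0
gen 10: 3  0  2  3  2
1  3  2  1  3
0  2  2  3  0
3  1  3  0  0
gen 11: 3  0  2  3  2
1  3  2  1  3
0  2  2  3  0
3  2  3  0  0
gen 12: 3  0  2  3  2
1  3  2  1  3
0  2  2  3  0
3  3  3  0  0

2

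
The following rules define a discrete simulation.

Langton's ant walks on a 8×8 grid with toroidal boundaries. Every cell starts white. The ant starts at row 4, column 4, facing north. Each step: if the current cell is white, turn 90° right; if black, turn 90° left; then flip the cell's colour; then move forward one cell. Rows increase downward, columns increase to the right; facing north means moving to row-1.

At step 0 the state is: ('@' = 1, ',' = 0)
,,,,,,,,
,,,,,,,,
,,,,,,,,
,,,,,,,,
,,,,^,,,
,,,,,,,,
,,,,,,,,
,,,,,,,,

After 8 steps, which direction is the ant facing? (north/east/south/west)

k=0  ,,,,,,,,
,,,,,,,,
,,,,,,,,
,,,,,,,,
,,,,^,,,
,,,,,,,,
,,,,,,,,
,,,,,,,,
k=1  ,,,,,,,,
,,,,,,,,
,,,,,,,,
,,,,,,,,
,,,,@>,,
,,,,,,,,
,,,,,,,,
,,,,,,,,
k=2  ,,,,,,,,
,,,,,,,,
,,,,,,,,
,,,,,,,,
,,,,@@,,
,,,,,v,,
,,,,,,,,
,,,,,,,,
k=3  ,,,,,,,,
,,,,,,,,
,,,,,,,,
,,,,,,,,
,,,,@@,,
,,,,<@,,
,,,,,,,,
,,,,,,,,
k=4  ,,,,,,,,
,,,,,,,,
,,,,,,,,
,,,,,,,,
,,,,^@,,
,,,,@@,,
,,,,,,,,
,,,,,,,,
k=5  ,,,,,,,,
,,,,,,,,
,,,,,,,,
,,,,,,,,
,,,<,@,,
,,,,@@,,
,,,,,,,,
,,,,,,,,
k=6  ,,,,,,,,
,,,,,,,,
,,,,,,,,
,,,^,,,,
,,,@,@,,
,,,,@@,,
,,,,,,,,
,,,,,,,,
k=7  ,,,,,,,,
,,,,,,,,
,,,,,,,,
,,,@>,,,
,,,@,@,,
,,,,@@,,
,,,,,,,,
,,,,,,,,
k=8  ,,,,,,,,
,,,,,,,,
,,,,,,,,
,,,@@,,,
,,,@v@,,
,,,,@@,,
,,,,,,,,
,,,,,,,,

south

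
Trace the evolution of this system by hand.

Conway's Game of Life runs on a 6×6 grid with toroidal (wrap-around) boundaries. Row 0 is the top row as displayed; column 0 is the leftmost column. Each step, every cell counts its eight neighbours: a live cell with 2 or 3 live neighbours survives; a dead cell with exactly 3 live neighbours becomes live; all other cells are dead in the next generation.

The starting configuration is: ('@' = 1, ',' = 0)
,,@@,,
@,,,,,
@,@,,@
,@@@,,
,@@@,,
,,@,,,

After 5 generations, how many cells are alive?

2

step 0: ,,@@,,
@,,,,,
@,@,,@
,@@@,,
,@@@,,
,,@,,,
step 1: ,@@@,,
@,@@,@
@,@@,@
,,,,@,
,,,,,,
,,,,,,
step 2: @@,@@,
,,,,,@
@,@,,,
,,,@@@
,,,,,,
,,@,,,
step 3: @@@@@@
,,@@@@
@,,@,,
,,,@@@
,,,@@,
,@@@,,
step 4: ,,,,,,
,,,,,,
@,,,,,
,,@,,@
,,,,,@
,,,,,,
step 5: ,,,,,,
,,,,,,
,,,,,,
@,,,,@
,,,,,,
,,,,,,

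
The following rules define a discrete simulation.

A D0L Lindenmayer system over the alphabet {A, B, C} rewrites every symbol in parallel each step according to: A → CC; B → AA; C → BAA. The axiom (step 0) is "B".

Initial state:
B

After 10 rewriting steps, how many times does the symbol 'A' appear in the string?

[0] B
[1] AA
[2] CCCC
[3] BAABAABAABAA
[4] AACCCCAACCCCAACCCCAACCCC
[5] CCCCBAABAABAABAACCCCBAABAABAABAACCCCBAABAABAABAACCCCBAABAABAABAA
[6] BAABAABAABAAAACCCCAACCCCAACCCCAACCCCBAABAABAABAAAACCCCAACC…CCCCAACCCCAACCCCAACCCCBAABAABAABAAAACCCCAACCCCAACCCCAACCCC  (len 144)
[7] AACCCCAACCCCAACCCCAACCCCCCCCBAABAABAABAACCCCBAABAABAABAACC…ABAABAABAACCCCBAABAABAABAACCCCBAABAABAABAACCCCBAABAABAABAA  (len 352)
[8] CCCCBAABAABAABAACCCCBAABAABAABAACCCCBAABAABAABAACCCCBAABAA…CCCCAACCCCAACCCCAACCCCBAABAABAABAAAACCCCAACCCCAACCCCAACCCC  (len 832)
[9] BAABAABAABAAAACCCCAACCCCAACCCCAACCCCBAABAABAABAAAACCCCAACC…ABAABAABAACCCCBAABAABAABAACCCCBAABAABAABAACCCCBAABAABAABAA  (len 1984)
[10] AACCCCAACCCCAACCCCAACCCCCCCCBAABAABAABAACCCCBAABAABAABAACC…CCCCAACCCCAACCCCAACCCCBAABAABAABAAAACCCCAACCCCAACCCCAACCCC  (len 4736)

2176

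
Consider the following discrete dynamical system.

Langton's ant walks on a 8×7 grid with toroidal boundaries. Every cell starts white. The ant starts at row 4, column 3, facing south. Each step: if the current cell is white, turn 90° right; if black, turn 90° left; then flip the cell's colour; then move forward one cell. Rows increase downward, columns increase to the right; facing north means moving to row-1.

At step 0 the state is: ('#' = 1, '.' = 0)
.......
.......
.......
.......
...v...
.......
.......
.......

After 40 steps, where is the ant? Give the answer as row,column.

2,3

0) .......
.......
.......
.......
...v...
.......
.......
.......
1) .......
.......
.......
.......
..<#...
.......
.......
.......
2) .......
.......
.......
..^....
..##...
.......
.......
.......
3) .......
.......
.......
..#>...
..##...
.......
.......
.......
4) .......
.......
.......
..##...
..#v...
.......
.......
.......
5) .......
.......
.......
..##...
..#.>..
.......
.......
.......
6) .......
.......
.......
..##...
..#.#..
....v..
.......
.......
7) .......
.......
.......
..##...
..#.#..
...<#..
.......
.......
8) .......
.......
.......
..##...
..#^#..
...##..
.......
.......
9) .......
.......
.......
..##...
..##>..
...##..
.......
.......
10) .......
.......
.......
..##^..
..##...
...##..
.......
.......
11) .......
.......
.......
..###>.
..##...
...##..
.......
.......
12) .......
.......
.......
..####.
..##.v.
...##..
.......
.......
13) .......
.......
.......
..####.
..##<#.
...##..
.......
.......
14) .......
.......
.......
..##^#.
..####.
...##..
.......
.......
15) .......
.......
.......
..#<.#.
..####.
...##..
.......
.......
16) .......
.......
.......
..#..#.
..#v##.
...##..
.......
.......
17) .......
.......
.......
..#..#.
..#.>#.
...##..
.......
.......
18) .......
.......
.......
..#.^#.
..#..#.
...##..
.......
.......
19) .......
.......
.......
..#.#>.
..#..#.
...##..
.......
.......
20) .......
.......
.....^.
..#.#..
..#..#.
...##..
.......
.......
21) .......
.......
.....#>
..#.#..
..#..#.
...##..
.......
.......
22) .......
.......
.....##
..#.#.v
..#..#.
...##..
.......
.......
23) .......
.......
.....##
..#.#<#
..#..#.
...##..
.......
.......
24) .......
.......
.....^#
..#.###
..#..#.
...##..
.......
.......
25) .......
.......
....<.#
..#.###
..#..#.
...##..
.......
.......
26) .......
....^..
....#.#
..#.###
..#..#.
...##..
.......
.......
27) .......
....#>.
....#.#
..#.###
..#..#.
...##..
.......
.......
28) .......
....##.
....#v#
..#.###
..#..#.
...##..
.......
.......
29) .......
....##.
....<##
..#.###
..#..#.
...##..
.......
.......
30) .......
....##.
.....##
..#.v##
..#..#.
...##..
.......
.......
31) .......
....##.
.....##
..#..>#
..#..#.
...##..
.......
.......
32) .......
....##.
.....^#
..#...#
..#..#.
...##..
.......
.......
33) .......
....##.
....<.#
..#...#
..#..#.
...##..
.......
.......
34) .......
....^#.
....#.#
..#...#
..#..#.
...##..
.......
.......
35) .......
...<.#.
....#.#
..#...#
..#..#.
...##..
.......
.......
36) ...^...
...#.#.
....#.#
..#...#
..#..#.
...##..
.......
.......
37) ...#>..
...#.#.
....#.#
..#...#
..#..#.
...##..
.......
.......
38) ...##..
...#v#.
....#.#
..#...#
..#..#.
...##..
.......
.......
39) ...##..
...<##.
....#.#
..#...#
..#..#.
...##..
.......
.......
40) ...##..
....##.
...v#.#
..#...#
..#..#.
...##..
.......
.......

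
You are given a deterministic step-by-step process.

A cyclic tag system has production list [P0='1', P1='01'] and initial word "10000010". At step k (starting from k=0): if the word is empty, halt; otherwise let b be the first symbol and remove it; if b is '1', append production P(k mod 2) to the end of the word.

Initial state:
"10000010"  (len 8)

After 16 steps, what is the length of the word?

k=0  "10000010"  (len 8)
k=1  "00000101"  (len 8)
k=2  "0000101"  (len 7)
k=3  "000101"  (len 6)
k=4  "00101"  (len 5)
k=5  "0101"  (len 4)
k=6  "101"  (len 3)
k=7  "011"  (len 3)
k=8  "11"  (len 2)
k=9  "11"  (len 2)
k=10  "101"  (len 3)
k=11  "011"  (len 3)
k=12  "11"  (len 2)
k=13  "11"  (len 2)
k=14  "101"  (len 3)
k=15  "011"  (len 3)
k=16  "11"  (len 2)

2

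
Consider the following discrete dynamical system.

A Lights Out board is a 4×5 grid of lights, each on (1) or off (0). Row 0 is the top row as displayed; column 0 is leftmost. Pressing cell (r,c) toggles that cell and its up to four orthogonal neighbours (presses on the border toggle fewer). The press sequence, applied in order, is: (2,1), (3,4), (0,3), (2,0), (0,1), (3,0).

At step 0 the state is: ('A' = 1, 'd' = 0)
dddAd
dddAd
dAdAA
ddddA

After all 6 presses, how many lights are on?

9

k=0  dddAd
dddAd
dAdAA
ddddA
k=1  dddAd
dAdAd
AdAAA
dAddA
k=2  dddAd
dAdAd
AdAAd
dAdAd
k=3  ddAdA
dAddd
AdAAd
dAdAd
k=4  ddAdA
AAddd
dAAAd
AAdAd
k=5  AAddA
Adddd
dAAAd
AAdAd
k=6  AAddA
Adddd
AAAAd
dddAd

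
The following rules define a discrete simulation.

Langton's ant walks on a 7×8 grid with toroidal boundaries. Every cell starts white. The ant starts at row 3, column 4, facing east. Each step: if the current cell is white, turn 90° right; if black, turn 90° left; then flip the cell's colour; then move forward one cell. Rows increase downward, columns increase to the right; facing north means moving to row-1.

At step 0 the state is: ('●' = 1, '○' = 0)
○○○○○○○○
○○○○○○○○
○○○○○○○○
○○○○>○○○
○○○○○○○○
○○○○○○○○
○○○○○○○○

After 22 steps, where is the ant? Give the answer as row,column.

0,3

[0] ○○○○○○○○
○○○○○○○○
○○○○○○○○
○○○○>○○○
○○○○○○○○
○○○○○○○○
○○○○○○○○
[1] ○○○○○○○○
○○○○○○○○
○○○○○○○○
○○○○●○○○
○○○○v○○○
○○○○○○○○
○○○○○○○○
[2] ○○○○○○○○
○○○○○○○○
○○○○○○○○
○○○○●○○○
○○○<●○○○
○○○○○○○○
○○○○○○○○
[3] ○○○○○○○○
○○○○○○○○
○○○○○○○○
○○○^●○○○
○○○●●○○○
○○○○○○○○
○○○○○○○○
[4] ○○○○○○○○
○○○○○○○○
○○○○○○○○
○○○●>○○○
○○○●●○○○
○○○○○○○○
○○○○○○○○
[5] ○○○○○○○○
○○○○○○○○
○○○○^○○○
○○○●○○○○
○○○●●○○○
○○○○○○○○
○○○○○○○○
[6] ○○○○○○○○
○○○○○○○○
○○○○●>○○
○○○●○○○○
○○○●●○○○
○○○○○○○○
○○○○○○○○
[7] ○○○○○○○○
○○○○○○○○
○○○○●●○○
○○○●○v○○
○○○●●○○○
○○○○○○○○
○○○○○○○○
[8] ○○○○○○○○
○○○○○○○○
○○○○●●○○
○○○●<●○○
○○○●●○○○
○○○○○○○○
○○○○○○○○
[9] ○○○○○○○○
○○○○○○○○
○○○○^●○○
○○○●●●○○
○○○●●○○○
○○○○○○○○
○○○○○○○○
[10] ○○○○○○○○
○○○○○○○○
○○○<○●○○
○○○●●●○○
○○○●●○○○
○○○○○○○○
○○○○○○○○
[11] ○○○○○○○○
○○○^○○○○
○○○●○●○○
○○○●●●○○
○○○●●○○○
○○○○○○○○
○○○○○○○○
[12] ○○○○○○○○
○○○●>○○○
○○○●○●○○
○○○●●●○○
○○○●●○○○
○○○○○○○○
○○○○○○○○
[13] ○○○○○○○○
○○○●●○○○
○○○●v●○○
○○○●●●○○
○○○●●○○○
○○○○○○○○
○○○○○○○○
[14] ○○○○○○○○
○○○●●○○○
○○○<●●○○
○○○●●●○○
○○○●●○○○
○○○○○○○○
○○○○○○○○
[15] ○○○○○○○○
○○○●●○○○
○○○○●●○○
○○○v●●○○
○○○●●○○○
○○○○○○○○
○○○○○○○○
[16] ○○○○○○○○
○○○●●○○○
○○○○●●○○
○○○○>●○○
○○○●●○○○
○○○○○○○○
○○○○○○○○
[17] ○○○○○○○○
○○○●●○○○
○○○○^●○○
○○○○○●○○
○○○●●○○○
○○○○○○○○
○○○○○○○○
[18] ○○○○○○○○
○○○●●○○○
○○○<○●○○
○○○○○●○○
○○○●●○○○
○○○○○○○○
○○○○○○○○
[19] ○○○○○○○○
○○○^●○○○
○○○●○●○○
○○○○○●○○
○○○●●○○○
○○○○○○○○
○○○○○○○○
[20] ○○○○○○○○
○○<○●○○○
○○○●○●○○
○○○○○●○○
○○○●●○○○
○○○○○○○○
○○○○○○○○
[21] ○○^○○○○○
○○●○●○○○
○○○●○●○○
○○○○○●○○
○○○●●○○○
○○○○○○○○
○○○○○○○○
[22] ○○●>○○○○
○○●○●○○○
○○○●○●○○
○○○○○●○○
○○○●●○○○
○○○○○○○○
○○○○○○○○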